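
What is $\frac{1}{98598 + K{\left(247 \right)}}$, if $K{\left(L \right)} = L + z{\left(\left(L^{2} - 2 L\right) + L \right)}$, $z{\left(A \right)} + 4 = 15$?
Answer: $\frac{1}{98856} \approx 1.0116 \cdot 10^{-5}$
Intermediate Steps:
$z{\left(A \right)} = 11$ ($z{\left(A \right)} = -4 + 15 = 11$)
$K{\left(L \right)} = 11 + L$ ($K{\left(L \right)} = L + 11 = 11 + L$)
$\frac{1}{98598 + K{\left(247 \right)}} = \frac{1}{98598 + \left(11 + 247\right)} = \frac{1}{98598 + 258} = \frac{1}{98856}$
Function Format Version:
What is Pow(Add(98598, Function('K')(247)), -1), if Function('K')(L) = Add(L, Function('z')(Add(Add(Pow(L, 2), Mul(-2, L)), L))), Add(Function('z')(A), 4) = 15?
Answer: Rational(1, 98856) ≈ 1.0116e-5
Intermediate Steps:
Function('z')(A) = 11 (Function('z')(A) = Add(-4, 15) = 11)
Function('K')(L) = Add(11, L) (Function('K')(L) = Add(L, 11) = Add(11, L))
Pow(Add(98598, Function('K')(247)), -1) = Pow(Add(98598, Add(11, 247)), -1) = Pow(Add(98598, 258), -1) = Pow(98856, -1) = Rational(1, 98856)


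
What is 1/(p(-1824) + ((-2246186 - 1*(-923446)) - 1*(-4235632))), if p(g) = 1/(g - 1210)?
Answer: 3034/8837714327 ≈ 3.4330e-7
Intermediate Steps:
p(g) = 1/(-1210 + g)
1/(p(-1824) + ((-2246186 - 1*(-923446)) - 1*(-4235632))) = 1/(1/(-1210 - 1824) + ((-2246186 - 1*(-923446)) - 1*(-4235632))) = 1/(1/(-3034) + ((-2246186 + 923446) + 4235632)) = 1/(-1/3034 + (-1322740 + 4235632)) = 1/(-1/3034 + 2912892) = 1/(8837714327/3034) = 3034/8837714327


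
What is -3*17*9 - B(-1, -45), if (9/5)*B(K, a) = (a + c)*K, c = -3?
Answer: -1457/3 ≈ -485.67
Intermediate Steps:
B(K, a) = 5*K*(-3 + a)/9 (B(K, a) = 5*((a - 3)*K)/9 = 5*((-3 + a)*K)/9 = 5*(K*(-3 + a))/9 = 5*K*(-3 + a)/9)
-3*17*9 - B(-1, -45) = -3*17*9 - 5*(-1)*(-3 - 45)/9 = -51*9 - 5*(-1)*(-48)/9 = -459 - 1*80/3 = -459 - 80/3 = -1457/3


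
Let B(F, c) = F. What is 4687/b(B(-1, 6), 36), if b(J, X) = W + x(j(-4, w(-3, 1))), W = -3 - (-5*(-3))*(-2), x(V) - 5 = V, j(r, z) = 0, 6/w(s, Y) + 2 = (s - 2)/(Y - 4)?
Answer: 4687/32 ≈ 146.47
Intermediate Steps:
w(s, Y) = 6/(-2 + (-2 + s)/(-4 + Y)) (w(s, Y) = 6/(-2 + (s - 2)/(Y - 4)) = 6/(-2 + (-2 + s)/(-4 + Y)))
x(V) = 5 + V
W = 27 (W = -3 - 15*(-2) = -3 - 1*(-30) = -3 + 30 = 27)
b(J, X) = 32 (b(J, X) = 27 + (5 + 0) = 27 + 5 = 32)
4687/b(B(-1, 6), 36) = 4687/32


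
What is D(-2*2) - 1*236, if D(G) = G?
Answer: -240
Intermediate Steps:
D(-2*2) - 1*236 = -2*2 - 1*236 = -4 - 236 = -240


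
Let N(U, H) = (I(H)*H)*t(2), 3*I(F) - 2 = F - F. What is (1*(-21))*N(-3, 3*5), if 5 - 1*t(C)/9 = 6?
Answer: 1890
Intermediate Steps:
I(F) = 2/3 (I(F) = 2/3 + (F - F)/3 = 2/3 + (1/3)*0 = 2/3 + 0 = 2/3)
t(C) = -9 (t(C) = 45 - 9*6 = 45 - 54 = -9)
N(U, H) = -6*H (N(U, H) = (2*H/3)*(-9) = -6*H)
(1*(-21))*N(-3, 3*5) = (1*(-21))*(-18*5) = -(-126)*15 = -21*(-90) = 1890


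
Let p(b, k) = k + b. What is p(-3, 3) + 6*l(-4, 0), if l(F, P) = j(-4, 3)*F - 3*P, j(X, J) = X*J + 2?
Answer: 240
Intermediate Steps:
j(X, J) = 2 + J*X (j(X, J) = J*X + 2 = 2 + J*X)
p(b, k) = b + k
l(F, P) = -10*F - 3*P (l(F, P) = (2 + 3*(-4))*F - 3*P = (2 - 12)*F - 3*P = -10*F - 3*P)
p(-3, 3) + 6*l(-4, 0) = (-3 + 3) + 6*(-10*(-4) - 3*0) = 0 + 6*(40 + 0) = 0 + 6*40 = 0 + 240 = 240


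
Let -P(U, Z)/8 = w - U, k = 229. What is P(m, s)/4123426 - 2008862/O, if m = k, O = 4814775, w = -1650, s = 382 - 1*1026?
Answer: -4105509051706/9926684209575 ≈ -0.41358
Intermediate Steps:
s = -644 (s = 382 - 1026 = -644)
m = 229
P(U, Z) = 13200 + 8*U (P(U, Z) = -8*(-1650 - U) = 13200 + 8*U)
P(m, s)/4123426 - 2008862/O = (13200 + 8*229)/4123426 - 2008862/4814775 = (13200 + 1832)*(1/4123426) - 2008862*1/4814775 = 15032*(1/4123426) - 2008862/4814775 = 7516/2061713 - 2008862/4814775 = -4105509051706/9926684209575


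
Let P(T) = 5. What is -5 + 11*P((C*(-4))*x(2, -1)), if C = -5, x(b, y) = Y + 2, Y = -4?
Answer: 50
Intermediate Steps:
x(b, y) = -2 (x(b, y) = -4 + 2 = -2)
-5 + 11*P((C*(-4))*x(2, -1)) = -5 + 11*5 = -5 + 55 = 50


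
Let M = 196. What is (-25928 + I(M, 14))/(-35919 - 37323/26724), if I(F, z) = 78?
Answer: 230271800/319978893 ≈ 0.71965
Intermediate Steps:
(-25928 + I(M, 14))/(-35919 - 37323/26724) = (-25928 + 78)/(-35919 - 37323/26724) = -25850/(-35919 - 37323*1/26724) = -25850/(-35919 - 12441/8908) = -25850/(-319978893/8908) = -25850*(-8908/319978893) = 230271800/319978893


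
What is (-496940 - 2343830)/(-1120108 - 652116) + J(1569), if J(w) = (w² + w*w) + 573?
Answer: 4363301089025/886112 ≈ 4.9241e+6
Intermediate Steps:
J(w) = 573 + 2*w² (J(w) = (w² + w²) + 573 = 2*w² + 573 = 573 + 2*w²)
(-496940 - 2343830)/(-1120108 - 652116) + J(1569) = (-496940 - 2343830)/(-1120108 - 652116) + (573 + 2*1569²) = -2840770/(-1772224) + (573 + 2*2461761) = -2840770*(-1/1772224) + (573 + 4923522) = 1420385/886112 + 4924095 = 4363301089025/886112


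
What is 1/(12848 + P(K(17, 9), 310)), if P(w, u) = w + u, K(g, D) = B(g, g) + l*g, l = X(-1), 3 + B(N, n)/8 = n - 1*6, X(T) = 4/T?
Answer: 1/13154 ≈ 7.6022e-5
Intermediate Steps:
B(N, n) = -72 + 8*n (B(N, n) = -24 + 8*(n - 1*6) = -24 + 8*(n - 6) = -24 + 8*(-6 + n) = -24 + (-48 + 8*n) = -72 + 8*n)
l = -4 (l = 4/(-1) = 4*(-1) = -4)
K(g, D) = -72 + 4*g (K(g, D) = (-72 + 8*g) - 4*g = -72 + 4*g)
P(w, u) = u + w
1/(12848 + P(K(17, 9), 310)) = 1/(12848 + (310 + (-72 + 4*17))) = 1/(12848 + (310 + (-72 + 68))) = 1/(12848 + (310 - 4)) = 1/(12848 + 306) = 1/13154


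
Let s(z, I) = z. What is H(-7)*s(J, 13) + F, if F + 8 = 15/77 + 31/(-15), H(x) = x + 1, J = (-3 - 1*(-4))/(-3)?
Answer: -9092/1155 ≈ -7.8719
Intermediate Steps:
J = -⅓ (J = (-3 + 4)*(-⅓) = 1*(-⅓) = -⅓ ≈ -0.33333)
H(x) = 1 + x
F = -11402/1155 (F = -8 + (15/77 + 31/(-15)) = -8 + (15*(1/77) + 31*(-1/15)) = -8 + (15/77 - 31/15) = -8 - 2162/1155 = -11402/1155 ≈ -9.8719)
H(-7)*s(J, 13) + F = (1 - 7)*(-⅓) - 11402/1155 = -6*(-⅓) - 11402/1155 = 2 - 11402/1155 = -9092/1155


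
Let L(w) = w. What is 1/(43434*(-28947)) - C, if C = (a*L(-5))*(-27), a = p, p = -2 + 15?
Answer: -2206533416491/1257283998 ≈ -1755.0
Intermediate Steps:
p = 13
a = 13
C = 1755 (C = (13*(-5))*(-27) = -65*(-27) = 1755)
1/(43434*(-28947)) - C = 1/(43434*(-28947)) - 1*1755 = (1/43434)*(-1/28947) - 1755 = -1/1257283998 - 1755 = -2206533416491/1257283998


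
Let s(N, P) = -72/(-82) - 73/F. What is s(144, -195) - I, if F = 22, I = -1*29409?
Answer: 26524717/902 ≈ 29407.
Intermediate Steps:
I = -29409
s(N, P) = -2201/902 (s(N, P) = -72/(-82) - 73/22 = -72*(-1/82) - 73*1/22 = 36/41 - 73/22 = -2201/902)
s(144, -195) - I = -2201/902 - 1*(-29409) = -2201/902 + 29409 = 26524717/902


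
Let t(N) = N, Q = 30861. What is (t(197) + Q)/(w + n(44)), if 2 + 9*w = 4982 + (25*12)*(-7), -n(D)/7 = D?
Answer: 15529/6 ≈ 2588.2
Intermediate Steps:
n(D) = -7*D
w = 320 (w = -2/9 + (4982 + (25*12)*(-7))/9 = -2/9 + (4982 + 300*(-7))/9 = -2/9 + (4982 - 2100)/9 = -2/9 + (1/9)*2882 = -2/9 + 2882/9 = 320)
(t(197) + Q)/(w + n(44)) = (197 + 30861)/(320 - 7*44) = 31058/(320 - 308) = 31058/12 = 31058*(1/12) = 15529/6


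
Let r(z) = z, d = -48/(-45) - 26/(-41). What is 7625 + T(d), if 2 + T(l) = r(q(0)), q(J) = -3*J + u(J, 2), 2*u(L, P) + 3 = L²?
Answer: 15243/2 ≈ 7621.5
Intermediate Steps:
u(L, P) = -3/2 + L²/2
d = 1046/615 (d = -48*(-1/45) - 26*(-1/41) = 16/15 + 26/41 = 1046/615 ≈ 1.7008)
q(J) = -3/2 + J²/2 - 3*J (q(J) = -3*J + (-3/2 + J²/2) = -3/2 + J²/2 - 3*J)
T(l) = -7/2 (T(l) = -2 + (-3/2 + (½)*0² - 3*0) = -2 + (-3/2 + (½)*0 + 0) = -2 + (-3/2 + 0 + 0) = -2 - 3/2 = -7/2)
7625 + T(d) = 7625 - 7/2 = 15243/2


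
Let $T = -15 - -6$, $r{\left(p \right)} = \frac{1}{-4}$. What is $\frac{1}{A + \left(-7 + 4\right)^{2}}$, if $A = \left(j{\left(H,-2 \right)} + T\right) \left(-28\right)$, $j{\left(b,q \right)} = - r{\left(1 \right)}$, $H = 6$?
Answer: $\frac{1}{254} \approx 0.003937$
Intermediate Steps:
$r{\left(p \right)} = - \frac{1}{4}$
$T = -9$ ($T = -15 + 6 = -9$)
$j{\left(b,q \right)} = \frac{1}{4}$ ($j{\left(b,q \right)} = \left(-1\right) \left(- \frac{1}{4}\right) = \frac{1}{4}$)
$A = 245$ ($A = \left(\frac{1}{4} - 9\right) \left(-28\right) = \left(- \frac{35}{4}\right) \left(-28\right) = 245$)
$\frac{1}{A + \left(-7 + 4\right)^{2}} = \frac{1}{245 + \left(-7 + 4\right)^{2}} = \frac{1}{245 + \left(-3\right)^{2}} = \frac{1}{245 + 9} = \frac{1}{254}$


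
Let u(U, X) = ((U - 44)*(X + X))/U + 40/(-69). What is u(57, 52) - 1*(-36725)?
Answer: 16058937/437 ≈ 36748.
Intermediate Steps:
u(U, X) = -40/69 + 2*X*(-44 + U)/U (u(U, X) = ((-44 + U)*(2*X))/U + 40*(-1/69) = (2*X*(-44 + U))/U - 40/69 = 2*X*(-44 + U)/U - 40/69 = -40/69 + 2*X*(-44 + U)/U)
u(57, 52) - 1*(-36725) = (-40/69 + 2*52 - 88*52/57) - 1*(-36725) = (-40/69 + 104 - 88*52*1/57) + 36725 = (-40/69 + 104 - 4576/57) + 36725 = 10112/437 + 36725 = 16058937/437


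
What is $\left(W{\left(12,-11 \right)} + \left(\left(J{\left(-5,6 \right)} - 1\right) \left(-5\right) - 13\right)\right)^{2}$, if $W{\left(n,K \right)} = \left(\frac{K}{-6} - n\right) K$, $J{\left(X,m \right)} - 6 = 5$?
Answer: $\frac{85849}{36} \approx 2384.7$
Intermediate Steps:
$J{\left(X,m \right)} = 11$ ($J{\left(X,m \right)} = 6 + 5 = 11$)
$W{\left(n,K \right)} = K \left(- n - \frac{K}{6}\right)$ ($W{\left(n,K \right)} = \left(K \left(- \frac{1}{6}\right) - n\right) K = \left(- \frac{K}{6} - n\right) K = \left(- n - \frac{K}{6}\right) K = K \left(- n - \frac{K}{6}\right)$)
$\left(W{\left(12,-11 \right)} + \left(\left(J{\left(-5,6 \right)} - 1\right) \left(-5\right) - 13\right)\right)^{2} = \left(\left(- \frac{1}{6}\right) \left(-11\right) \left(-11 + 6 \cdot 12\right) + \left(\left(11 - 1\right) \left(-5\right) - 13\right)\right)^{2} = \left(\left(- \frac{1}{6}\right) \left(-11\right) \left(-11 + 72\right) + \left(10 \left(-5\right) - 13\right)\right)^{2} = \left(\left(- \frac{1}{6}\right) \left(-11\right) 61 - 63\right)^{2} = \left(\frac{671}{6} - 63\right)^{2} = \left(\frac{293}{6}\right)^{2} = \frac{85849}{36}$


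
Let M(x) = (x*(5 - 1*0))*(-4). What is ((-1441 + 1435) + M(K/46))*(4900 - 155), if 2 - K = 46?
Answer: 1432990/23 ≈ 62304.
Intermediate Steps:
K = -44 (K = 2 - 1*46 = 2 - 46 = -44)
M(x) = -20*x (M(x) = (x*(5 + 0))*(-4) = (x*5)*(-4) = (5*x)*(-4) = -20*x)
((-1441 + 1435) + M(K/46))*(4900 - 155) = ((-1441 + 1435) - (-880)/46)*(4900 - 155) = (-6 - (-880)/46)*4745 = (-6 - 20*(-22/23))*4745 = (-6 + 440/23)*4745 = (302/23)*4745 = 1432990/23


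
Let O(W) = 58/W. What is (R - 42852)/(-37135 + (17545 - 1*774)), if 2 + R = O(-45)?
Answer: 482122/229095 ≈ 2.1045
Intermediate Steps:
R = -148/45 (R = -2 + 58/(-45) = -2 + 58*(-1/45) = -2 - 58/45 = -148/45 ≈ -3.2889)
(R - 42852)/(-37135 + (17545 - 1*774)) = (-148/45 - 42852)/(-37135 + (17545 - 1*774)) = -1928488/(45*(-37135 + (17545 - 774))) = -1928488/(45*(-37135 + 16771)) = -1928488/45/(-20364) = -1928488/45*(-1/20364) = 482122/229095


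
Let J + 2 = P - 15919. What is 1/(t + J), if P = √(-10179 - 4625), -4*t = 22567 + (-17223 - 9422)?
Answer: -59606/888278025 - 8*I*√3701/888278025 ≈ -6.7103e-5 - 5.479e-7*I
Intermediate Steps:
t = 2039/2 (t = -(22567 + (-17223 - 9422))/4 = -(22567 - 26645)/4 = -¼*(-4078) = 2039/2 ≈ 1019.5)
P = 2*I*√3701 (P = √(-14804) = 2*I*√3701 ≈ 121.67*I)
J = -15921 + 2*I*√3701 (J = -2 + (2*I*√3701 - 15919) = -2 + (-15919 + 2*I*√3701) = -15921 + 2*I*√3701 ≈ -15921.0 + 121.67*I)
1/(t + J) = 1/(2039/2 + (-15921 + 2*I*√3701)) = 1/(-29803/2 + 2*I*√3701)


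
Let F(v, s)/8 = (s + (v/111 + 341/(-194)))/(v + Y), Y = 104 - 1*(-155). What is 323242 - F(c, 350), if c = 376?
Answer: 2209989811918/6837045 ≈ 3.2324e+5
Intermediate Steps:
Y = 259 (Y = 104 + 155 = 259)
F(v, s) = 8*(-341/194 + s + v/111)/(259 + v) (F(v, s) = 8*((s + (v/111 + 341/(-194)))/(v + 259)) = 8*((s + (v*(1/111) + 341*(-1/194)))/(259 + v)) = 8*((s + (v/111 - 341/194))/(259 + v)) = 8*((s + (-341/194 + v/111))/(259 + v)) = 8*((-341/194 + s + v/111)/(259 + v)) = 8*(-341/194 + s + v/111)/(259 + v))
323242 - F(c, 350) = 323242 - 4*(-37851 + 194*376 + 21534*350)/(10767*(259 + 376)) = 323242 - 4*(-37851 + 72944 + 7536900)/(10767*635) = 323242 - 4*7571993/(10767*635) = 323242 - 1*30287972/6837045 = 323242 - 30287972/6837045 = 2209989811918/6837045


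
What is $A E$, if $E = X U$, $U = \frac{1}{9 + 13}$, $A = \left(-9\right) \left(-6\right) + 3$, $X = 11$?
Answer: $\frac{57}{2} \approx 28.5$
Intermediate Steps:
$A = 57$ ($A = 54 + 3 = 57$)
$U = \frac{1}{22} \approx 0.045455$
$E = \frac{1}{2}$ ($E = 11 \cdot \frac{1}{22} = \frac{1}{2} \approx 0.5$)
$A E = 57 \cdot \frac{1}{2} = \frac{57}{2}$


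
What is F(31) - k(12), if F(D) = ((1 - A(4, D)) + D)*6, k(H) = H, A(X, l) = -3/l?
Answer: 5598/31 ≈ 180.58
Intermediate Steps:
F(D) = 6 + 6*D + 18/D (F(D) = ((1 - (-3)/D) + D)*6 = ((1 + 3/D) + D)*6 = (1 + D + 3/D)*6 = 6 + 6*D + 18/D)
F(31) - k(12) = (6 + 6*31 + 18/31) - 1*12 = (6 + 186 + 18*(1/31)) - 12 = (6 + 186 + 18/31) - 12 = 5970/31 - 12 = 5598/31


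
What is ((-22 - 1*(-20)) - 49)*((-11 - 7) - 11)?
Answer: 1479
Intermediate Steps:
((-22 - 1*(-20)) - 49)*((-11 - 7) - 11) = ((-22 + 20) - 49)*(-18 - 11) = (-2 - 49)*(-29) = -51*(-29) = 1479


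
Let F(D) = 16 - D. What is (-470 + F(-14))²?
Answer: 193600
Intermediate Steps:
(-470 + F(-14))² = (-470 + (16 - 1*(-14)))² = (-470 + (16 + 14))² = (-470 + 30)² = (-440)² = 193600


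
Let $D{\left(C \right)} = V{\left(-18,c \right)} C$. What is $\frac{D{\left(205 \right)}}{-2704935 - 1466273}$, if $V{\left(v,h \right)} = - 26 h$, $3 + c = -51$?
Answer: $- \frac{71955}{1042802} \approx -0.069002$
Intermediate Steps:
$c = -54$ ($c = -3 - 51 = -54$)
$D{\left(C \right)} = 1404 C$ ($D{\left(C \right)} = \left(-26\right) \left(-54\right) C = 1404 C$)
$\frac{D{\left(205 \right)}}{-2704935 - 1466273} = \frac{1404 \cdot 205}{-2704935 - 1466273} = \frac{287820}{-4171208} = 287820 \left(- \frac{1}{4171208}\right) = - \frac{71955}{1042802}$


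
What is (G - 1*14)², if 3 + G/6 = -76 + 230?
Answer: 795664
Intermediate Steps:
G = 906 (G = -18 + 6*(-76 + 230) = -18 + 6*154 = -18 + 924 = 906)
(G - 1*14)² = (906 - 1*14)² = (906 - 14)² = 892² = 795664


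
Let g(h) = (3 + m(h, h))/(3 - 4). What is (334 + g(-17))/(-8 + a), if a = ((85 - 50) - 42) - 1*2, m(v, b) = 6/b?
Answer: -5633/289 ≈ -19.491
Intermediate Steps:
a = -9 (a = (35 - 42) - 2 = -7 - 2 = -9)
g(h) = -3 - 6/h (g(h) = (3 + 6/h)/(3 - 4) = (3 + 6/h)/(-1) = (3 + 6/h)*(-1) = -3 - 6/h)
(334 + g(-17))/(-8 + a) = (334 + (-3 - 6/(-17)))/(-8 - 9) = (334 + (-3 - 6*(-1/17)))/(-17) = (334 + (-3 + 6/17))*(-1/17) = (334 - 45/17)*(-1/17) = (5633/17)*(-1/17) = -5633/289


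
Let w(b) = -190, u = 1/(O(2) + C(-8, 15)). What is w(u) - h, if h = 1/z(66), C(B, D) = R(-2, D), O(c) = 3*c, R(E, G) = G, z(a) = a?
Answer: -12541/66 ≈ -190.02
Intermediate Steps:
C(B, D) = D
u = 1/21 (u = 1/(3*2 + 15) = 1/(6 + 15) = 1/21 ≈ 0.047619)
h = 1/66 ≈ 0.015152
w(u) - h = -190 - 1*1/66 = -190 - 1/66 = -12541/66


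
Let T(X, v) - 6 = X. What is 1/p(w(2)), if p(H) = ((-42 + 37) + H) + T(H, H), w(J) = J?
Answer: ⅕ ≈ 0.20000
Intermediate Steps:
T(X, v) = 6 + X
p(H) = 1 + 2*H (p(H) = ((-42 + 37) + H) + (6 + H) = (-5 + H) + (6 + H) = 1 + 2*H)
1/p(w(2)) = 1/(1 + 2*2) = 1/(1 + 4) = 1/5 = ⅕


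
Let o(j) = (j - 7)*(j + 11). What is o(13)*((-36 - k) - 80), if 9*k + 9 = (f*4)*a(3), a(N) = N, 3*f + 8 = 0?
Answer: -16048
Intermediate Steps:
f = -8/3 (f = -8/3 + (⅓)*0 = -8/3 + 0 = -8/3 ≈ -2.6667)
o(j) = (-7 + j)*(11 + j)
k = -41/9 (k = -1 + (-8/3*4*3)/9 = -1 + (-32/3*3)/9 = -1 + (⅑)*(-32) = -1 - 32/9 = -41/9 ≈ -4.5556)
o(13)*((-36 - k) - 80) = (-77 + 13² + 4*13)*((-36 - 1*(-41/9)) - 80) = (-77 + 169 + 52)*((-36 + 41/9) - 80) = 144*(-283/9 - 80) = 144*(-1003/9) = -16048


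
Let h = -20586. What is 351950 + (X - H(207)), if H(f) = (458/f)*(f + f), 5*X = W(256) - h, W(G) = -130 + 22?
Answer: 1775648/5 ≈ 3.5513e+5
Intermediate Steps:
W(G) = -108
X = 20478/5 (X = (-108 - 1*(-20586))/5 = (-108 + 20586)/5 = (⅕)*20478 = 20478/5 ≈ 4095.6)
H(f) = 916 (H(f) = (458/f)*(2*f) = 916)
351950 + (X - H(207)) = 351950 + (20478/5 - 1*916) = 351950 + (20478/5 - 916) = 351950 + 15898/5 = 1775648/5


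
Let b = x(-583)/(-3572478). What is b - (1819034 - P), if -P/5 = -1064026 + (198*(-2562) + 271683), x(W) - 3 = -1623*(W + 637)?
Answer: 5571947523599/1190826 ≈ 4.6791e+6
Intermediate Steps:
x(W) = -1033848 - 1623*W (x(W) = 3 - 1623*(W + 637) = 3 - 1623*(637 + W) = 3 + (-1033851 - 1623*W) = -1033848 - 1623*W)
P = 6498095 (P = -5*(-1064026 + (198*(-2562) + 271683)) = -5*(-1064026 + (-507276 + 271683)) = -5*(-1064026 - 235593) = -5*(-1299619) = 6498095)
b = 29213/1190826 (b = (-1033848 - 1623*(-583))/(-3572478) = (-1033848 + 946209)*(-1/3572478) = -87639*(-1/3572478) = 29213/1190826 ≈ 0.024532)
b - (1819034 - P) = 29213/1190826 - (1819034 - 1*6498095) = 29213/1190826 - (1819034 - 6498095) = 29213/1190826 - 1*(-4679061) = 29213/1190826 + 4679061 = 5571947523599/1190826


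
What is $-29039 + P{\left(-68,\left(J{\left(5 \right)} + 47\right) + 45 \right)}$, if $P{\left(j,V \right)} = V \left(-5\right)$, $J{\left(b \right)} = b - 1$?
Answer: $-29519$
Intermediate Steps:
$J{\left(b \right)} = -1 + b$
$P{\left(j,V \right)} = - 5 V$
$-29039 + P{\left(-68,\left(J{\left(5 \right)} + 47\right) + 45 \right)} = -29039 - 5 \left(\left(\left(-1 + 5\right) + 47\right) + 45\right) = -29039 - 5 \left(\left(4 + 47\right) + 45\right) = -29039 - 5 \left(51 + 45\right) = -29039 - 480 = -29519$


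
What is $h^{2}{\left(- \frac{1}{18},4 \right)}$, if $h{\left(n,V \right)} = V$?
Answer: $16$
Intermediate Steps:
$h^{2}{\left(- \frac{1}{18},4 \right)} = 4^{2} = 16$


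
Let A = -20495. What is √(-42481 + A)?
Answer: 16*I*√246 ≈ 250.95*I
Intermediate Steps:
√(-42481 + A) = √(-42481 - 20495) = √(-62976) = 16*I*√246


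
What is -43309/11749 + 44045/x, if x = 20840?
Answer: -77014971/48969832 ≈ -1.5727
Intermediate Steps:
-43309/11749 + 44045/x = -43309/11749 + 44045/20840 = -43309*1/11749 + 44045*(1/20840) = -43309/11749 + 8809/4168 = -77014971/48969832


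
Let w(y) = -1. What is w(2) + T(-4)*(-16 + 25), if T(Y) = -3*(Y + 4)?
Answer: -1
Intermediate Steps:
T(Y) = -12 - 3*Y (T(Y) = -3*(4 + Y) = -12 - 3*Y)
w(2) + T(-4)*(-16 + 25) = -1 + (-12 - 3*(-4))*(-16 + 25) = -1 + (-12 + 12)*9 = -1 + 0*9 = -1 + 0 = -1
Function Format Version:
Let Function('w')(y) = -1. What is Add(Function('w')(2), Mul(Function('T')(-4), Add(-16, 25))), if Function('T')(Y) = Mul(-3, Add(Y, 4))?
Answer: -1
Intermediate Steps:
Function('T')(Y) = Add(-12, Mul(-3, Y)) (Function('T')(Y) = Mul(-3, Add(4, Y)) = Add(-12, Mul(-3, Y)))
Add(Function('w')(2), Mul(Function('T')(-4), Add(-16, 25))) = Add(-1, Mul(Add(-12, Mul(-3, -4)), Add(-16, 25))) = Add(-1, Mul(Add(-12, 12), 9)) = Add(-1, Mul(0, 9)) = Add(-1, 0) = -1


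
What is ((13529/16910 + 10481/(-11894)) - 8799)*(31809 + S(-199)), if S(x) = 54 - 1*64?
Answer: -740472160123881/2646415 ≈ -2.7980e+8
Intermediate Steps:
S(x) = -10 (S(x) = 54 - 64 = -10)
((13529/16910 + 10481/(-11894)) - 8799)*(31809 + S(-199)) = ((13529/16910 + 10481/(-11894)) - 8799)*(31809 - 10) = ((13529*(1/16910) + 10481*(-1/11894)) - 8799)*31799 = ((13529/16910 - 10481/11894) - 8799)*31799 = (-214734/2646415 - 8799)*31799 = -23286020319/2646415*31799 = -740472160123881/2646415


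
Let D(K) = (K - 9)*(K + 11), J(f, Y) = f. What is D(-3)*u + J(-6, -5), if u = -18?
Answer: 1722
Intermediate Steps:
D(K) = (-9 + K)*(11 + K)
D(-3)*u + J(-6, -5) = (-99 + (-3)**2 + 2*(-3))*(-18) - 6 = (-99 + 9 - 6)*(-18) - 6 = -96*(-18) - 6 = 1728 - 6 = 1722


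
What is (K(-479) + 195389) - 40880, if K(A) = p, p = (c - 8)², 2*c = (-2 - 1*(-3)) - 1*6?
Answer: 618477/4 ≈ 1.5462e+5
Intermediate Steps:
c = -5/2 (c = ((-2 - 1*(-3)) - 1*6)/2 = ((-2 + 3) - 6)/2 = (1 - 6)/2 = (½)*(-5) = -5/2 ≈ -2.5000)
p = 441/4 (p = (-5/2 - 8)² = (-21/2)² = 441/4 ≈ 110.25)
K(A) = 441/4
(K(-479) + 195389) - 40880 = (441/4 + 195389) - 40880 = 781997/4 - 40880 = 618477/4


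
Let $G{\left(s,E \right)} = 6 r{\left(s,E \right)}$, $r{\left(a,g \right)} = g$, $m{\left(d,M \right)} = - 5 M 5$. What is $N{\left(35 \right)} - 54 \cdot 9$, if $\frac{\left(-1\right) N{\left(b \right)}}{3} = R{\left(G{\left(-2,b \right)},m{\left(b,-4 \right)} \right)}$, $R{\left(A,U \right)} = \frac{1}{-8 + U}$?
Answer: $- \frac{44715}{92} \approx -486.03$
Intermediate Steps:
$m{\left(d,M \right)} = - 25 M$
$G{\left(s,E \right)} = 6 E$
$N{\left(b \right)} = - \frac{3}{92}$ ($N{\left(b \right)} = - \frac{3}{-8 - -100} = - \frac{3}{-8 + 100} = - \frac{3}{92}$)
$N{\left(35 \right)} - 54 \cdot 9 = - \frac{3}{92} - 54 \cdot 9 = - \frac{3}{92} - 486 = - \frac{44715}{92}$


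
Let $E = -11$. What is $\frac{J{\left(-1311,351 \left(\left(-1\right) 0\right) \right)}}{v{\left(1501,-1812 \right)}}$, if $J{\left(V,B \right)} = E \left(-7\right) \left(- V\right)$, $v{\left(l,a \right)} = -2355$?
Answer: $- \frac{33649}{785} \approx -42.865$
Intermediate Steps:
$J{\left(V,B \right)} = - 77 V$ ($J{\left(V,B \right)} = \left(-11\right) \left(-7\right) \left(- V\right) = 77 \left(- V\right) = - 77 V$)
$\frac{J{\left(-1311,351 \left(\left(-1\right) 0\right) \right)}}{v{\left(1501,-1812 \right)}} = \frac{\left(-77\right) \left(-1311\right)}{-2355} = 100947 \left(- \frac{1}{2355}\right) = - \frac{33649}{785}$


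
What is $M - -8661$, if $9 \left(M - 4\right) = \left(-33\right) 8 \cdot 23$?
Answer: $\frac{23971}{3} \approx 7990.3$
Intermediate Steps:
$M = - \frac{2012}{3}$ ($M = 4 + \frac{\left(-33\right) 8 \cdot 23}{9} = 4 + \frac{\left(-264\right) 23}{9} = 4 + \frac{1}{9} \left(-6072\right) = 4 - \frac{2024}{3} = - \frac{2012}{3} \approx -670.67$)
$M - -8661 = - \frac{2012}{3} - -8661 = - \frac{2012}{3} + 8661 = \frac{23971}{3}$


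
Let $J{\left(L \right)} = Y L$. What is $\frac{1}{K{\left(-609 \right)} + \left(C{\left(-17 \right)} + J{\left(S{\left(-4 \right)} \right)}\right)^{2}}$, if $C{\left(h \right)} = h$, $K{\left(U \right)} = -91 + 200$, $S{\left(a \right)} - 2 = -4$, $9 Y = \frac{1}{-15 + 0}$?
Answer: $\frac{18225}{7244374} \approx 0.0025157$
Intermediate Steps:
$Y = - \frac{1}{135}$ ($Y = \frac{1}{9 \left(-15 + 0\right)} = \frac{1}{9 \left(-15\right)} = \frac{1}{9} \left(- \frac{1}{15}\right) = - \frac{1}{135} \approx -0.0074074$)
$S{\left(a \right)} = -2$ ($S{\left(a \right)} = 2 - 4 = -2$)
$K{\left(U \right)} = 109$
$J{\left(L \right)} = - \frac{L}{135}$
$\frac{1}{K{\left(-609 \right)} + \left(C{\left(-17 \right)} + J{\left(S{\left(-4 \right)} \right)}\right)^{2}} = \frac{1}{109 + \left(-17 - - \frac{2}{135}\right)^{2}} = \frac{1}{109 + \left(-17 + \frac{2}{135}\right)^{2}} = \frac{1}{109 + \left(- \frac{2293}{135}\right)^{2}} = \frac{1}{109 + \frac{5257849}{18225}} = \frac{1}{\frac{7244374}{18225}} = \frac{18225}{7244374}$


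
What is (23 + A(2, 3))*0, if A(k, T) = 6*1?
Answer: 0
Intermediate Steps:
A(k, T) = 6
(23 + A(2, 3))*0 = (23 + 6)*0 = 29*0 = 0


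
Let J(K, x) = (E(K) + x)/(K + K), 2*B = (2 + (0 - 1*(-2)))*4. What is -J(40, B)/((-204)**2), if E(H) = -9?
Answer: 1/3329280 ≈ 3.0037e-7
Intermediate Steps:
B = 8 (B = ((2 + (0 - 1*(-2)))*4)/2 = ((2 + (0 + 2))*4)/2 = ((2 + 2)*4)/2 = (4*4)/2 = (1/2)*16 = 8)
J(K, x) = (-9 + x)/(2*K) (J(K, x) = (-9 + x)/(K + K) = (-9 + x)/((2*K)) = (-9 + x)*(1/(2*K)) = (-9 + x)/(2*K))
-J(40, B)/((-204)**2) = -(1/2)*(-9 + 8)/40/((-204)**2) = -(1/2)*(1/40)*(-1)/41616 = -(-1)/(80*41616) = -1*(-1/3329280) = 1/3329280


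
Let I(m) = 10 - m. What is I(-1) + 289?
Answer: 300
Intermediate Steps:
I(-1) + 289 = (10 - 1*(-1)) + 289 = (10 + 1) + 289 = 11 + 289 = 300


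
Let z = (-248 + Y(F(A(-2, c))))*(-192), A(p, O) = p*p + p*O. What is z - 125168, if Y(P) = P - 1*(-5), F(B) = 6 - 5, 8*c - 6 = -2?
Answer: -78704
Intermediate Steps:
c = 1/2 (c = 3/4 + (1/8)*(-2) = 3/4 - 1/4 = 1/2 ≈ 0.50000)
A(p, O) = p**2 + O*p
F(B) = 1
Y(P) = 5 + P (Y(P) = P + 5 = 5 + P)
z = 46464 (z = (-248 + (5 + 1))*(-192) = (-248 + 6)*(-192) = -242*(-192) = 46464)
z - 125168 = 46464 - 125168 = -78704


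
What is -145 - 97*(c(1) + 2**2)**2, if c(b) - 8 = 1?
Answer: -16538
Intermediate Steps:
c(b) = 9 (c(b) = 8 + 1 = 9)
-145 - 97*(c(1) + 2**2)**2 = -145 - 97*(9 + 2**2)**2 = -145 - 97*(9 + 4)**2 = -145 - 97*13**2 = -145 - 97*169 = -145 - 16393 = -16538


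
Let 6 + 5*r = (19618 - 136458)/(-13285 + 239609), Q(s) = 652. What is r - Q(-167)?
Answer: -184822756/282905 ≈ -653.30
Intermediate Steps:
r = -368696/282905 (r = -6/5 + ((19618 - 136458)/(-13285 + 239609))/5 = -6/5 + (-116840/226324)/5 = -6/5 + (-116840*1/226324)/5 = -6/5 + (⅕)*(-29210/56581) = -6/5 - 5842/56581 = -368696/282905 ≈ -1.3032)
r - Q(-167) = -368696/282905 - 1*652 = -368696/282905 - 652 = -184822756/282905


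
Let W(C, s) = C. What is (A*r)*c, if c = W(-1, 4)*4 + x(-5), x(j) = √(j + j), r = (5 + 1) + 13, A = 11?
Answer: -836 + 209*I*√10 ≈ -836.0 + 660.92*I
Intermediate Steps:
r = 19 (r = 6 + 13 = 19)
x(j) = √2*√j (x(j) = √(2*j) = √2*√j)
c = -4 + I*√10 (c = -1*4 + √2*√(-5) = -4 + √2*(I*√5) = -4 + I*√10 ≈ -4.0 + 3.1623*I)
(A*r)*c = (11*19)*(-4 + I*√10) = 209*(-4 + I*√10) = -836 + 209*I*√10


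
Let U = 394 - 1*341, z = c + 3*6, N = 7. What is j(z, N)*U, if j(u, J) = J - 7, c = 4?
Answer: 0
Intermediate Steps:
z = 22 (z = 4 + 3*6 = 4 + 18 = 22)
U = 53 (U = 394 - 341 = 53)
j(u, J) = -7 + J
j(z, N)*U = (-7 + 7)*53 = 0*53 = 0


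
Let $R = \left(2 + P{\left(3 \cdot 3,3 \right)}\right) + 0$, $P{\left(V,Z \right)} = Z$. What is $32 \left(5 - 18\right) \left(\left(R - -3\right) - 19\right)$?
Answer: $4576$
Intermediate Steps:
$R = 5$ ($R = \left(2 + 3\right) + 0 = 5 + 0 = 5$)
$32 \left(5 - 18\right) \left(\left(R - -3\right) - 19\right) = 32 \left(5 - 18\right) \left(\left(5 - -3\right) - 19\right) = 32 \left(5 - 18\right) \left(\left(5 + 3\right) - 19\right) = 32 \left(-13\right) \left(8 - 19\right) = \left(-416\right) \left(-11\right) = 4576$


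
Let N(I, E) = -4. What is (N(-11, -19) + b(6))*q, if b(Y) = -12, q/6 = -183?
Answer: 17568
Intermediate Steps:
q = -1098 (q = 6*(-183) = -1098)
(N(-11, -19) + b(6))*q = (-4 - 12)*(-1098) = -16*(-1098) = 17568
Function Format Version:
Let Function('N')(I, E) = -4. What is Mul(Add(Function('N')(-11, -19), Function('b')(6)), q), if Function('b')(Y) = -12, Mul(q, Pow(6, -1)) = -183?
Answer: 17568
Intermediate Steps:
q = -1098 (q = Mul(6, -183) = -1098)
Mul(Add(Function('N')(-11, -19), Function('b')(6)), q) = Mul(Add(-4, -12), -1098) = Mul(-16, -1098) = 17568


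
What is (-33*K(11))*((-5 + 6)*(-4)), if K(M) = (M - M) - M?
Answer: -1452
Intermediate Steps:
K(M) = -M (K(M) = 0 - M = -M)
(-33*K(11))*((-5 + 6)*(-4)) = (-(-33)*11)*((-5 + 6)*(-4)) = (-33*(-11))*(1*(-4)) = 363*(-4) = -1452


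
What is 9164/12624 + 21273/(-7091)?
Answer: -7177/3156 ≈ -2.2741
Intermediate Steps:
9164/12624 + 21273/(-7091) = 9164*(1/12624) + 21273*(-1/7091) = 2291/3156 - 3 = -7177/3156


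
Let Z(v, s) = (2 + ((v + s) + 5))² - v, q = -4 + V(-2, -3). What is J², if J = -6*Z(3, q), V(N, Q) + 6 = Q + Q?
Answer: 39204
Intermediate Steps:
V(N, Q) = -6 + 2*Q (V(N, Q) = -6 + (Q + Q) = -6 + 2*Q)
q = -16 (q = -4 + (-6 + 2*(-3)) = -4 + (-6 - 6) = -4 - 12 = -16)
Z(v, s) = (7 + s + v)² - v (Z(v, s) = (2 + ((s + v) + 5))² - v = (2 + (5 + s + v))² - v = (7 + s + v)² - v)
J = -198 (J = -6*((7 - 16 + 3)² - 1*3) = -6*((-6)² - 3) = -6*(36 - 3) = -6*33 = -198)
J² = (-198)² = 39204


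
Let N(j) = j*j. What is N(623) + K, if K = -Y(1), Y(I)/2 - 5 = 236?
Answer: 387647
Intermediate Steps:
Y(I) = 482 (Y(I) = 10 + 2*236 = 10 + 472 = 482)
N(j) = j**2
K = -482 (K = -1*482 = -482)
N(623) + K = 623**2 - 482 = 388129 - 482 = 387647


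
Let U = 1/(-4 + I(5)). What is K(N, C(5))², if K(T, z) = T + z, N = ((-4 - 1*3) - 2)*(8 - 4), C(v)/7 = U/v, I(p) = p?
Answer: 29929/25 ≈ 1197.2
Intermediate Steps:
U = 1 (U = 1/(-4 + 5) = 1/1 = 1)
C(v) = 7/v (C(v) = 7*(1/v) = 7/v)
N = -36 (N = ((-4 - 3) - 2)*4 = (-7 - 2)*4 = -9*4 = -36)
K(N, C(5))² = (-36 + 7/5)² = (-173/5)² = 29929/25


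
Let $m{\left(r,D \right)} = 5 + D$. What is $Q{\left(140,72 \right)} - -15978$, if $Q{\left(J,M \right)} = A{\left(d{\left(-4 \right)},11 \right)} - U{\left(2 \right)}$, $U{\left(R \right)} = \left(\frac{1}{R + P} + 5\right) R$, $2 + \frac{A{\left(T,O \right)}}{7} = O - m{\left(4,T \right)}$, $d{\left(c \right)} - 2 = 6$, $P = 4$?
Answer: $\frac{47819}{3} \approx 15940.0$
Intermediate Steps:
$d{\left(c \right)} = 8$ ($d{\left(c \right)} = 2 + 6 = 8$)
$A{\left(T,O \right)} = -49 - 7 T + 7 O$ ($A{\left(T,O \right)} = -14 + 7 \left(O - \left(5 + T\right)\right) = -14 + 7 \left(-5 + O - T\right) = -14 - \left(35 - 7 O + 7 T\right) = -49 - 7 T + 7 O$)
$U{\left(R \right)} = R \left(5 + \frac{1}{4 + R}\right)$ ($U{\left(R \right)} = \left(\frac{1}{R + 4} + 5\right) R = \left(\frac{1}{4 + R} + 5\right) R = \left(5 + \frac{1}{4 + R}\right) R = R \left(5 + \frac{1}{4 + R}\right)$)
$Q{\left(J,M \right)} = - \frac{115}{3}$ ($Q{\left(J,M \right)} = \left(-49 - 56 + 7 \cdot 11\right) - \frac{2 \left(21 + 5 \cdot 2\right)}{4 + 2} = \left(-49 - 56 + 77\right) - \frac{2 \left(21 + 10\right)}{6} = -28 - 2 \cdot \frac{1}{6} \cdot 31 = -28 - \frac{31}{3} = - \frac{115}{3}$)
$Q{\left(140,72 \right)} - -15978 = - \frac{115}{3} - -15978 = - \frac{115}{3} + 15978 = \frac{47819}{3}$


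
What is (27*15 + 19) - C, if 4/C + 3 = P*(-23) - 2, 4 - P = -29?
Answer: 80985/191 ≈ 424.01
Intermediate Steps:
P = 33 (P = 4 - 1*(-29) = 4 + 29 = 33)
C = -1/191 (C = 4/(-3 + (33*(-23) - 2)) = 4/(-3 + (-759 - 2)) = 4/(-3 - 761) = 4/(-764) = 4*(-1/764) = -1/191 ≈ -0.0052356)
(27*15 + 19) - C = (27*15 + 19) - 1*(-1/191) = (405 + 19) + 1/191 = 424 + 1/191 = 80985/191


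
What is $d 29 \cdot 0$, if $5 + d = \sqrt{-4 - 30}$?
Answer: $0$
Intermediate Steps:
$d = -5 + i \sqrt{34}$ ($d = -5 + \sqrt{-4 - 30} = -5 + \sqrt{-34} = -5 + i \sqrt{34} \approx -5.0 + 5.831 i$)
$d 29 \cdot 0 = \left(-5 + i \sqrt{34}\right) 29 \cdot 0 = \left(-145 + 29 i \sqrt{34}\right) 0 = 0$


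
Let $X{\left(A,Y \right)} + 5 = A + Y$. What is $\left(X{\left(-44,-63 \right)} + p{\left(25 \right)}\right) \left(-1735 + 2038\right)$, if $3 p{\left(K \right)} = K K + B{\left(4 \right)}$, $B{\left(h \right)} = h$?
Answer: $29593$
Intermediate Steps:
$X{\left(A,Y \right)} = -5 + A + Y$ ($X{\left(A,Y \right)} = -5 + \left(A + Y\right) = -5 + A + Y$)
$p{\left(K \right)} = \frac{4}{3} + \frac{K^{2}}{3}$ ($p{\left(K \right)} = \frac{K K + 4}{3} = \frac{K^{2} + 4}{3} = \frac{4 + K^{2}}{3} = \frac{4}{3} + \frac{K^{2}}{3}$)
$\left(X{\left(-44,-63 \right)} + p{\left(25 \right)}\right) \left(-1735 + 2038\right) = \left(\left(-5 - 44 - 63\right) + \left(\frac{4}{3} + \frac{25^{2}}{3}\right)\right) \left(-1735 + 2038\right) = \left(-112 + \left(\frac{4}{3} + \frac{1}{3} \cdot 625\right)\right) 303 = \left(-112 + \left(\frac{4}{3} + \frac{625}{3}\right)\right) 303 = \left(-112 + \frac{629}{3}\right) 303 = \frac{293}{3} \cdot 303 = 29593$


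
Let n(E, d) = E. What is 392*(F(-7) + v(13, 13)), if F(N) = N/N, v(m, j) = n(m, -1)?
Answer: 5488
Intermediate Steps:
v(m, j) = m
F(N) = 1
392*(F(-7) + v(13, 13)) = 392*(1 + 13) = 392*14 = 5488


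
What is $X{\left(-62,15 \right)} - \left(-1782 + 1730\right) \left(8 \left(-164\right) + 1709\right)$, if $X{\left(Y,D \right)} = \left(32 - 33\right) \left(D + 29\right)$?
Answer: $20600$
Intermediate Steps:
$X{\left(Y,D \right)} = -29 - D$ ($X{\left(Y,D \right)} = - (29 + D) = -29 - D$)
$X{\left(-62,15 \right)} - \left(-1782 + 1730\right) \left(8 \left(-164\right) + 1709\right) = \left(-29 - 15\right) - \left(-1782 + 1730\right) \left(8 \left(-164\right) + 1709\right) = \left(-29 - 15\right) - - 52 \left(-1312 + 1709\right) = -44 - \left(-52\right) 397 = -44 - -20644 = -44 + 20644 = 20600$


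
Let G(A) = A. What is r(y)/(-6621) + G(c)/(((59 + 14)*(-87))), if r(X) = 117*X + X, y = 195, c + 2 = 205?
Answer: -1695179/483333 ≈ -3.5073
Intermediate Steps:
c = 203 (c = -2 + 205 = 203)
r(X) = 118*X
r(y)/(-6621) + G(c)/(((59 + 14)*(-87))) = (118*195)/(-6621) + 203/(((59 + 14)*(-87))) = 23010*(-1/6621) + 203/((73*(-87))) = -7670/2207 + 203/(-6351) = -7670/2207 + 203*(-1/6351) = -7670/2207 - 7/219 = -1695179/483333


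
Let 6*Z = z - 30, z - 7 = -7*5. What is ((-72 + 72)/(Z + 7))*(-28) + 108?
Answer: 108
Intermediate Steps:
z = -28 (z = 7 - 7*5 = 7 - 35 = -28)
Z = -29/3 (Z = (-28 - 30)/6 = (⅙)*(-58) = -29/3 ≈ -9.6667)
((-72 + 72)/(Z + 7))*(-28) + 108 = ((-72 + 72)/(-29/3 + 7))*(-28) + 108 = (0/(-8/3))*(-28) + 108 = (0*(-3/8))*(-28) + 108 = 0*(-28) + 108 = 0 + 108 = 108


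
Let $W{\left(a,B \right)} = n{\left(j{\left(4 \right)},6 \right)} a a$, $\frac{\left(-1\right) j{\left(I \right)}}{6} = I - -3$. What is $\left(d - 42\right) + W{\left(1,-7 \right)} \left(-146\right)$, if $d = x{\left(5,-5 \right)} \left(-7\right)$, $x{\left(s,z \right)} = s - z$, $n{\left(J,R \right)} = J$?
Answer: $6020$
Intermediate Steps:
$j{\left(I \right)} = -18 - 6 I$ ($j{\left(I \right)} = - 6 \left(I - -3\right) = - 6 \left(I + 3\right) = - 6 \left(3 + I\right) = -18 - 6 I$)
$W{\left(a,B \right)} = - 42 a^{2}$ ($W{\left(a,B \right)} = \left(-18 - 24\right) a a = - 42 a a = - 42 a^{2}$)
$d = -70$ ($d = \left(5 - -5\right) \left(-7\right) = \left(5 + 5\right) \left(-7\right) = 10 \left(-7\right) = -70$)
$\left(d - 42\right) + W{\left(1,-7 \right)} \left(-146\right) = \left(-70 - 42\right) + - 42 \cdot 1^{2} \left(-146\right) = -112 + \left(-42\right) 1 \left(-146\right) = -112 - -6132 = -112 + 6132 = 6020$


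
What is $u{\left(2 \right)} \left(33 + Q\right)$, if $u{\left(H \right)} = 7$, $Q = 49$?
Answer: $574$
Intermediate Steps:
$u{\left(2 \right)} \left(33 + Q\right) = 7 \left(33 + 49\right) = 7 \cdot 82 = 574$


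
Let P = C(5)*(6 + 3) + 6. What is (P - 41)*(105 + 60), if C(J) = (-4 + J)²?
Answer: -4290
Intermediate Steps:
P = 15 (P = (-4 + 5)²*(6 + 3) + 6 = 1²*9 + 6 = 1*9 + 6 = 9 + 6 = 15)
(P - 41)*(105 + 60) = (15 - 41)*(105 + 60) = -26*165 = -4290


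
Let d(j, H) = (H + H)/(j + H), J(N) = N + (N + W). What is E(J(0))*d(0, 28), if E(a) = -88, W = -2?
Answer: -176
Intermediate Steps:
J(N) = -2 + 2*N (J(N) = N + (N - 2) = N + (-2 + N) = -2 + 2*N)
d(j, H) = 2*H/(H + j) (d(j, H) = (2*H)/(H + j) = 2*H/(H + j))
E(J(0))*d(0, 28) = -176*28/(28 + 0) = -176*28/28 = -88*2 = -176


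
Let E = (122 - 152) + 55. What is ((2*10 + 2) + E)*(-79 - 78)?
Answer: -7379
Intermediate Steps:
E = 25 (E = -30 + 55 = 25)
((2*10 + 2) + E)*(-79 - 78) = ((2*10 + 2) + 25)*(-79 - 78) = ((20 + 2) + 25)*(-157) = (22 + 25)*(-157) = 47*(-157) = -7379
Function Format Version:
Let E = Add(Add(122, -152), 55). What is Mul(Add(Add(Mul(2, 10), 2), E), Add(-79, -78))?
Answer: -7379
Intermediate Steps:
E = 25 (E = Add(-30, 55) = 25)
Mul(Add(Add(Mul(2, 10), 2), E), Add(-79, -78)) = Mul(Add(Add(Mul(2, 10), 2), 25), Add(-79, -78)) = Mul(Add(Add(20, 2), 25), -157) = Mul(Add(22, 25), -157) = Mul(47, -157) = -7379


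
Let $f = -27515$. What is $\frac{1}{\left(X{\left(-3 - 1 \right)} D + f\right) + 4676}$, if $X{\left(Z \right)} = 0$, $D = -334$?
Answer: $- \frac{1}{22839} \approx -4.3785 \cdot 10^{-5}$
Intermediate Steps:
$\frac{1}{\left(X{\left(-3 - 1 \right)} D + f\right) + 4676} = \frac{1}{\left(0 \left(-334\right) - 27515\right) + 4676} = \frac{1}{\left(0 - 27515\right) + 4676} = \frac{1}{-27515 + 4676} = \frac{1}{-22839} = - \frac{1}{22839}$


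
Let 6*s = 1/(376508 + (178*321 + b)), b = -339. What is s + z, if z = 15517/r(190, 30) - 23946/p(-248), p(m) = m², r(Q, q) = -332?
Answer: -156365487435847/3317939159136 ≈ -47.127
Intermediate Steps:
s = 1/2599842 (s = 1/(6*(376508 + (178*321 - 339))) = 1/(6*(376508 + (57138 - 339))) = 1/(6*(376508 + 56799)) = (⅙)/433307 = (⅙)*(1/433307) = 1/2599842 ≈ 3.8464e-7)
z = -120288455/2552416 (z = 15517/(-332) - 23946/((-248)²) = 15517*(-1/332) - 23946/61504 = -15517/332 - 23946*1/61504 = -15517/332 - 11973/30752 = -120288455/2552416 ≈ -47.127)
s + z = 1/2599842 - 120288455/2552416 = -156365487435847/3317939159136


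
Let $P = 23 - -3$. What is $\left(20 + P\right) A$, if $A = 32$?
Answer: $1472$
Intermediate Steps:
$P = 26$ ($P = 23 + 3 = 26$)
$\left(20 + P\right) A = \left(20 + 26\right) 32 = 46 \cdot 32 = 1472$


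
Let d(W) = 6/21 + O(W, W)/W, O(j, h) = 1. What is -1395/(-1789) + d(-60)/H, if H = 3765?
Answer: 2206115657/2828945700 ≈ 0.77984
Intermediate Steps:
d(W) = 2/7 + 1/W (d(W) = 6/21 + 1/W = 6*(1/21) + 1/W = 2/7 + 1/W)
-1395/(-1789) + d(-60)/H = -1395/(-1789) + (2/7 + 1/(-60))/3765 = -1395*(-1/1789) + (2/7 - 1/60)*(1/3765) = 1395/1789 + (113/420)*(1/3765) = 1395/1789 + 113/1581300 = 2206115657/2828945700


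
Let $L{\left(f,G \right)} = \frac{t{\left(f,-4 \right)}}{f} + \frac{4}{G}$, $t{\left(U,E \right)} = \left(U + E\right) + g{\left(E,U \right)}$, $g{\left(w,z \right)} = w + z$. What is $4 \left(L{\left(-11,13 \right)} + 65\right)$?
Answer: $\frac{38916}{143} \approx 272.14$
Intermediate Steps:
$t{\left(U,E \right)} = 2 E + 2 U$ ($t{\left(U,E \right)} = \left(U + E\right) + \left(E + U\right) = \left(E + U\right) + \left(E + U\right) = 2 E + 2 U$)
$L{\left(f,G \right)} = \frac{4}{G} + \frac{-8 + 2 f}{f}$ ($L{\left(f,G \right)} = \frac{2 \left(-4\right) + 2 f}{f} + \frac{4}{G} = \frac{-8 + 2 f}{f} + \frac{4}{G} = \frac{4}{G} + \frac{-8 + 2 f}{f}$)
$4 \left(L{\left(-11,13 \right)} + 65\right) = 4 \left(\left(2 - \frac{8}{-11} + \frac{4}{13}\right) + 65\right) = 4 \left(\left(2 - - \frac{8}{11} + 4 \cdot \frac{1}{13}\right) + 65\right) = 4 \left(\left(2 + \frac{8}{11} + \frac{4}{13}\right) + 65\right) = 4 \left(\frac{434}{143} + 65\right) = 4 \cdot \frac{9729}{143} = \frac{38916}{143}$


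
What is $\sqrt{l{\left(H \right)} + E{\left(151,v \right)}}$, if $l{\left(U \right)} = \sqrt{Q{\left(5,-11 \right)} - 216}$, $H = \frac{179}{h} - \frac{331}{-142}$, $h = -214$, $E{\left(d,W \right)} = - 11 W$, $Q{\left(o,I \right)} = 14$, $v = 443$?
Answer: $\sqrt{-4873 + i \sqrt{202}} \approx 0.102 + 69.807 i$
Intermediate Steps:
$H = \frac{11354}{7597}$ ($H = \frac{179}{-214} - \frac{331}{-142} = 179 \left(- \frac{1}{214}\right) - - \frac{331}{142} = - \frac{179}{214} + \frac{331}{142} = \frac{11354}{7597} \approx 1.4945$)
$l{\left(U \right)} = i \sqrt{202}$ ($l{\left(U \right)} = \sqrt{14 - 216} = \sqrt{-202} = i \sqrt{202}$)
$\sqrt{l{\left(H \right)} + E{\left(151,v \right)}} = \sqrt{i \sqrt{202} - 4873} = \sqrt{-4873 + i \sqrt{202}}$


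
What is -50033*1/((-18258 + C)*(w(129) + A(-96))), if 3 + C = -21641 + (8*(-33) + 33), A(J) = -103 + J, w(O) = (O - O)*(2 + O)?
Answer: -50033/7986467 ≈ -0.0062647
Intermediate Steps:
w(O) = 0 (w(O) = 0*(2 + O) = 0)
C = -21875 (C = -3 + (-21641 + (8*(-33) + 33)) = -3 + (-21641 + (-264 + 33)) = -3 + (-21641 - 231) = -3 - 21872 = -21875)
-50033*1/((-18258 + C)*(w(129) + A(-96))) = -50033*1/((0 + (-103 - 96))*(-18258 - 21875)) = -50033*(-1/(40133*(0 - 199))) = -50033/((-199*(-40133))) = -50033/7986467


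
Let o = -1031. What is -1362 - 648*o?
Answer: 666726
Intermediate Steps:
-1362 - 648*o = -1362 - 648*(-1031) = -1362 + 668088 = 666726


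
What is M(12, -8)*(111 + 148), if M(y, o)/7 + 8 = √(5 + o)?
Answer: -14504 + 1813*I*√3 ≈ -14504.0 + 3140.2*I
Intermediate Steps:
M(y, o) = -56 + 7*√(5 + o)
M(12, -8)*(111 + 148) = (-56 + 7*√(5 - 8))*(111 + 148) = (-56 + 7*√(-3))*259 = (-56 + 7*(I*√3))*259 = (-56 + 7*I*√3)*259 = -14504 + 1813*I*√3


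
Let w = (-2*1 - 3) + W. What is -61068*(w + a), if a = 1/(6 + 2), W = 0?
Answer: 595413/2 ≈ 2.9771e+5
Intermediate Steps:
a = 1/8 ≈ 0.12500
w = -5 (w = (-2*1 - 3) + 0 = (-2 - 3) + 0 = -5 + 0 = -5)
-61068*(w + a) = -61068*(-5 + 1/8) = -61068*(-39/8) = 595413/2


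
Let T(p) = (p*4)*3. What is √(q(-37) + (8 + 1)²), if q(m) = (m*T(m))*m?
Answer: I*√607755 ≈ 779.59*I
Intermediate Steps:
T(p) = 12*p (T(p) = (4*p)*3 = 12*p)
q(m) = 12*m³ (q(m) = (m*(12*m))*m = (12*m²)*m = 12*m³)
√(q(-37) + (8 + 1)²) = √(12*(-37)³ + (8 + 1)²) = √(12*(-50653) + 9²) = √(-607836 + 81) = √(-607755) = I*√607755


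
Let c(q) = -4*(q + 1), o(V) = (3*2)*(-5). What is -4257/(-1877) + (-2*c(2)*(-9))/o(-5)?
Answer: 88857/9385 ≈ 9.4680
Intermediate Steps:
o(V) = -30 (o(V) = 6*(-5) = -30)
c(q) = -4 - 4*q (c(q) = -4*(1 + q) = -4 - 4*q)
-4257/(-1877) + (-2*c(2)*(-9))/o(-5) = -4257/(-1877) + (-2*(-4 - 4*2)*(-9))/(-30) = -4257*(-1/1877) + (-2*(-4 - 8)*(-9))*(-1/30) = 4257/1877 + (-2*(-12)*(-9))*(-1/30) = 4257/1877 + (24*(-9))*(-1/30) = 4257/1877 - 216*(-1/30) = 4257/1877 + 36/5 = 88857/9385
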